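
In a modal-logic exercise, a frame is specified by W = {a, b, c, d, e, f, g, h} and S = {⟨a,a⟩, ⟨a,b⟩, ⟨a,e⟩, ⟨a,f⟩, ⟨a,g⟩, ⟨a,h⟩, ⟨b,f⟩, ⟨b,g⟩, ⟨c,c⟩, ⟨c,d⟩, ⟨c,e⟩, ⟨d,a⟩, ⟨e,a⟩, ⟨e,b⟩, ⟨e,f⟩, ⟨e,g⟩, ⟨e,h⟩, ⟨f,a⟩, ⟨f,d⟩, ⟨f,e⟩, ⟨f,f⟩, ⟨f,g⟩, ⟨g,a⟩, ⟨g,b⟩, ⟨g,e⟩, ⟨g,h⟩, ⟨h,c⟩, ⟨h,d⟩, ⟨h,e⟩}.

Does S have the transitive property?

Transitive: no — a S f and f S d, but not a S d.

No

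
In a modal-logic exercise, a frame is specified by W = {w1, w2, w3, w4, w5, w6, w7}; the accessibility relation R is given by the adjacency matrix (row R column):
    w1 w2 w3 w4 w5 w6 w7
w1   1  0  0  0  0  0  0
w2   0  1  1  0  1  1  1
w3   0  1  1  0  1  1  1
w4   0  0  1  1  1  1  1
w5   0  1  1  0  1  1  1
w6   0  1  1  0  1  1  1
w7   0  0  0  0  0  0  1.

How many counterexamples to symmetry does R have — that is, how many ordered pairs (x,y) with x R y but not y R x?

8

Enumerating: (w2,w7), (w3,w7), (w4,w3), (w4,w5), (w4,w6), (w4,w7), (w5,w7), (w6,w7).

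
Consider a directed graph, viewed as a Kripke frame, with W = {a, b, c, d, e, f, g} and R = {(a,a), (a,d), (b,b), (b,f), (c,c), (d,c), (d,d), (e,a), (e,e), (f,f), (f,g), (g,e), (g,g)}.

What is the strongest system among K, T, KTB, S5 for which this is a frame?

Reflexive (axiom T): yes — every world is R-related to itself.
Symmetric (axiom B): no — a R d but not d R a.
Euclidean (axiom 5): no — a R d and a R a, but not d R a.
So F validates K, T; KTB would additionally require R to be symmetric. The strongest is T.

T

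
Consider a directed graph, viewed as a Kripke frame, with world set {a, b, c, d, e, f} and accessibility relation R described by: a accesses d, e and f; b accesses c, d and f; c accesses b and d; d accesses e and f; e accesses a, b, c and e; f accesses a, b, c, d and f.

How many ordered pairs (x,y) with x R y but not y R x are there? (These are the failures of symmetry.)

7

Enumerating: (a,d), (b,d), (c,d), (d,e), (e,b), (e,c), (f,c).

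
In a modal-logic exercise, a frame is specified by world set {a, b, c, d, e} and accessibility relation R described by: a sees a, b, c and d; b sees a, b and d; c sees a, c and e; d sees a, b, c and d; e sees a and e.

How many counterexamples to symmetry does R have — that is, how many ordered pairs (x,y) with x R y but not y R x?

3

Enumerating: (c,e), (d,c), (e,a).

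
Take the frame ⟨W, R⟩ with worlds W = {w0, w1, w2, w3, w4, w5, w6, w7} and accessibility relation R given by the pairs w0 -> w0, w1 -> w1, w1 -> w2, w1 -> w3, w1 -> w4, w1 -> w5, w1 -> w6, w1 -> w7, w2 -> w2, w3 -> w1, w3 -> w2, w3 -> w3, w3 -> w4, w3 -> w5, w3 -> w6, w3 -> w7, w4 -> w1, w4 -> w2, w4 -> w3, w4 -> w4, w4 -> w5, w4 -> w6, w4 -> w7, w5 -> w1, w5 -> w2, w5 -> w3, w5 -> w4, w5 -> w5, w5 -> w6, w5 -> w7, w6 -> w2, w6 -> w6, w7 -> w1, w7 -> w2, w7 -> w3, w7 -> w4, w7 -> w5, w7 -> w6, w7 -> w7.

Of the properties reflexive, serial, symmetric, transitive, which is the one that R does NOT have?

symmetric

Reflexive: yes — every world is R-related to itself.
Serial: yes — every world has a successor (e.g. w0 R w0).
Symmetric: no — w1 R w2 but not w2 R w1.
Transitive: yes — every two-step R-path is closed by a direct edge.
Only symmetric fails.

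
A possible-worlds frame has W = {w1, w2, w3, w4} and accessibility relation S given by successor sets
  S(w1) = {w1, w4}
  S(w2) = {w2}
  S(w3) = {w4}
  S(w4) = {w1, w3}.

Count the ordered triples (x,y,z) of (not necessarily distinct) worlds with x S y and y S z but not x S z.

Enumerating: (w1,w4,w3), (w3,w4,w1), (w3,w4,w3), (w4,w1,w4), (w4,w3,w4).

5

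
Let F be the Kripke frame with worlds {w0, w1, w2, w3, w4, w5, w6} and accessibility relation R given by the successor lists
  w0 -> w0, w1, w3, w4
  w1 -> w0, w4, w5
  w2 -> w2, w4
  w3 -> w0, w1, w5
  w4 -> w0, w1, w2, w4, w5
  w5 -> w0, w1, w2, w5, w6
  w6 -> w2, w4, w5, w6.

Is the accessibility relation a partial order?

Reflexive: no — w1 is not related to itself.
Transitive: no — w0 R w1 and w1 R w5, but not w0 R w5.
Antisymmetric: no — w0 R w1 and w1 R w0 with w0 ≠ w1.
So R is not a partial order.

No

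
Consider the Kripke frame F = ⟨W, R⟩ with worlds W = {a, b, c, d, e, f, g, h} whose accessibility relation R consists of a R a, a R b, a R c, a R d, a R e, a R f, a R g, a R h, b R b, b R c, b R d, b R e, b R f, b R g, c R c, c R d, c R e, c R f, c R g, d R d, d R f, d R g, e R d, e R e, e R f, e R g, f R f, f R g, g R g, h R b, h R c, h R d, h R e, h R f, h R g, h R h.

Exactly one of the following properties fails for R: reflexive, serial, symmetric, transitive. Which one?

Reflexive: yes — every world is R-related to itself.
Serial: yes — every world has a successor (e.g. a R a).
Symmetric: no — a R b but not b R a.
Transitive: yes — every two-step R-path is closed by a direct edge.
Only symmetric fails.

symmetric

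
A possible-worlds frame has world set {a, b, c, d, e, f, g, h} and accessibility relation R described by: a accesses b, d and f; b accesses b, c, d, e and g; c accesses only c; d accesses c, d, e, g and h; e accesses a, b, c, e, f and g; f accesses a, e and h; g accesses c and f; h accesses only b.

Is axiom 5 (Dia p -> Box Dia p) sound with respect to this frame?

No

By correspondence theory, 5 is valid on a frame iff R is Euclidean.
Euclidean: no — a R b and a R f, but not b R f.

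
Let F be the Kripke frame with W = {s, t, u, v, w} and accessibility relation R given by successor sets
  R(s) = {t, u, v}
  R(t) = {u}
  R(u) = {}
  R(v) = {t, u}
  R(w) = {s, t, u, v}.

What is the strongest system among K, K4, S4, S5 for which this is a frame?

Transitive (axiom 4): yes — every two-step R-path is closed by a direct edge.
Reflexive (axiom T): no — s is not related to itself.
Euclidean (axiom 5): no — s R t and s R v, but not t R v.
So F validates K, K4; S4 would additionally require R to be reflexive. The strongest is K4.

K4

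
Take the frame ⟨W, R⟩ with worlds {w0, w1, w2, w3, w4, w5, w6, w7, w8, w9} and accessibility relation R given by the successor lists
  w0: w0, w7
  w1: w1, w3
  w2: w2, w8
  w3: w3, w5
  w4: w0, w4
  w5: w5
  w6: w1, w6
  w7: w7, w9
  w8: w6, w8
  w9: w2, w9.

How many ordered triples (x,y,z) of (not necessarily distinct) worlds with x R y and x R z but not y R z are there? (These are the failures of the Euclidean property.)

Enumerating: (w0,w7,w0), (w1,w3,w1), (w2,w8,w2), (w3,w5,w3), (w4,w0,w4), (w6,w1,w6), (w7,w9,w7), (w8,w6,w8), (w9,w2,w9).

9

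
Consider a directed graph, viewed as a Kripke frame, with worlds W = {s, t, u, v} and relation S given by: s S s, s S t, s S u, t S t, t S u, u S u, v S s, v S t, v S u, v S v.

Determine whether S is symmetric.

Symmetric: no — s S t but not t S s.

No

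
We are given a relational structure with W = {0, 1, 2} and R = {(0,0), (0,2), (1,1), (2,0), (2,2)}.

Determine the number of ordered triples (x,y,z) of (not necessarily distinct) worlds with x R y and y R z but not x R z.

0

R is transitive; there are no such tuples.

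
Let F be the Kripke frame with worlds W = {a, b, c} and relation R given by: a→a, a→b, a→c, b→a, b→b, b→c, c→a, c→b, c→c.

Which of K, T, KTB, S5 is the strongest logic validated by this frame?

Reflexive (axiom T): yes — every world is R-related to itself.
Symmetric (axiom B): yes — every pair in R has its reverse in R.
Euclidean (axiom 5): yes — any two successors of a common world are R-related.
So F validates K, T, KTB, S5. The strongest is S5.

S5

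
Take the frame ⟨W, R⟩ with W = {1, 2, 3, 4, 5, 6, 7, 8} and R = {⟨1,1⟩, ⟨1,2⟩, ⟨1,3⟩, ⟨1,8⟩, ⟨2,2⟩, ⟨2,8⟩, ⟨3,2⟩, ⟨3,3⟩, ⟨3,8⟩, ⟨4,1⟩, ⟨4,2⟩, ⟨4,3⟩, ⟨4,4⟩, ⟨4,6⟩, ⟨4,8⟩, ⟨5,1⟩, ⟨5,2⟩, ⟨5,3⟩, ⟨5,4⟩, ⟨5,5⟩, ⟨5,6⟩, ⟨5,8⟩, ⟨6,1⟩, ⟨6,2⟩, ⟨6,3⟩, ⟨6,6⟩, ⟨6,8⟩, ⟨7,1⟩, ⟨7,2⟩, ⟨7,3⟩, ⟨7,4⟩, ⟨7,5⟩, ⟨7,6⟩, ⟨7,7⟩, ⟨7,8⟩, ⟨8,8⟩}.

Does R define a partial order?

Yes

Reflexive: yes — every world is R-related to itself.
Transitive: yes — every two-step R-path is closed by a direct edge.
Antisymmetric: yes — no distinct pair is related both ways.
So R is a partial order.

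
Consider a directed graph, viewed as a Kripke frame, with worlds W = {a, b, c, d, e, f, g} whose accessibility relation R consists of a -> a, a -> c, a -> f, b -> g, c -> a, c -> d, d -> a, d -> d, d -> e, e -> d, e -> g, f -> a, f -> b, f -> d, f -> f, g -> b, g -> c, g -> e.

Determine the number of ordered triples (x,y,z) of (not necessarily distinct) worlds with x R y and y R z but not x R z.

25

Enumerating: (a,c,d), (a,f,b), (a,f,d), (b,g,b), (b,g,c), (b,g,e), (c,a,c), (c,a,f), (c,d,e), (d,a,c), (d,a,f), (d,e,g), … and 13 more.
Total: 25.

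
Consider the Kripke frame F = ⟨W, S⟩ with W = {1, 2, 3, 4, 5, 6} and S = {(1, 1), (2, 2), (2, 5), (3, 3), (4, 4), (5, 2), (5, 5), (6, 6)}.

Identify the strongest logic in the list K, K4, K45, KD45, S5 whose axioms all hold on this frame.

S5

Transitive (axiom 4): yes — every two-step S-path is closed by a direct edge.
Euclidean (axiom 5): yes — any two successors of a common world are S-related.
Serial (axiom D): yes — every world has a successor (e.g. 1 S 1).
Reflexive (axiom T): yes — every world is S-related to itself.
So F validates K, K4, K45, KD45, S5. The strongest is S5.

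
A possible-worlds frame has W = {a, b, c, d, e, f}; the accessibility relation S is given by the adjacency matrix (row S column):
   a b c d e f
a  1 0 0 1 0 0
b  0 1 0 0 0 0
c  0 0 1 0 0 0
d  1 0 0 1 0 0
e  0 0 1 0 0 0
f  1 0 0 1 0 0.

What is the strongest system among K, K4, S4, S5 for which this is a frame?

Transitive (axiom 4): yes — every two-step S-path is closed by a direct edge.
Reflexive (axiom T): no — e is not related to itself.
Euclidean (axiom 5): yes — any two successors of a common world are S-related.
So F validates K, K4; S4 would additionally require S to be reflexive. The strongest is K4.

K4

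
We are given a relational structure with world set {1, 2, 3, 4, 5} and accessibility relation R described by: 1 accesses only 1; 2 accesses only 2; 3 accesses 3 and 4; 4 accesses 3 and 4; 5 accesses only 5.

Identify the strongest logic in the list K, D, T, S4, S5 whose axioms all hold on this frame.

Serial (axiom D): yes — every world has a successor (e.g. 1 R 1).
Reflexive (axiom T): yes — every world is R-related to itself.
Transitive (axiom 4): yes — every two-step R-path is closed by a direct edge.
Euclidean (axiom 5): yes — any two successors of a common world are R-related.
So F validates K, D, T, S4, S5. The strongest is S5.

S5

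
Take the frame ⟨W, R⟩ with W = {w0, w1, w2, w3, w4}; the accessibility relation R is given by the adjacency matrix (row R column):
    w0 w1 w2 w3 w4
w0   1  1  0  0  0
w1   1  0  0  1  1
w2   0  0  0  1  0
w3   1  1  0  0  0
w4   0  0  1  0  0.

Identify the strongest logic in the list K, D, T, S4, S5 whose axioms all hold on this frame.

D

Serial (axiom D): yes — every world has a successor (e.g. w0 R w0).
Reflexive (axiom T): no — w1 is not related to itself.
Transitive (axiom 4): no — w0 R w1 and w1 R w3, but not w0 R w3.
Euclidean (axiom 5): no — w1 R w0 and w1 R w3, but not w0 R w3.
So F validates K, D; T would additionally require R to be reflexive. The strongest is D.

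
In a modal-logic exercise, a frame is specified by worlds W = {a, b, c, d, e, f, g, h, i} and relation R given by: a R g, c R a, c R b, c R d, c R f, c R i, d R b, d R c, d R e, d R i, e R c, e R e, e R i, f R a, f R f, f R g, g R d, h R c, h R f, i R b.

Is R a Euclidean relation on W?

No

Euclidean: no — c R a and c R b, but not a R b.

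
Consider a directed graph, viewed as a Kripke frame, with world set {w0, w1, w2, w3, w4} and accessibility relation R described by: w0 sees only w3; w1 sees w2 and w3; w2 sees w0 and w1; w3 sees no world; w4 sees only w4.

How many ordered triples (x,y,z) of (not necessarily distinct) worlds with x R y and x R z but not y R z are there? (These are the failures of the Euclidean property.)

Enumerating: (w0,w3,w3), (w1,w2,w2), (w1,w2,w3), (w1,w3,w2), (w1,w3,w3), (w2,w0,w0), (w2,w0,w1), (w2,w1,w0), (w2,w1,w1).

9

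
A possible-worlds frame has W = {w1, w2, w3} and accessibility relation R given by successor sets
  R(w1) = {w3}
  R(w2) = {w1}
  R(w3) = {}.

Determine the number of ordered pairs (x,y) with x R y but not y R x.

Enumerating: (w1,w3), (w2,w1).

2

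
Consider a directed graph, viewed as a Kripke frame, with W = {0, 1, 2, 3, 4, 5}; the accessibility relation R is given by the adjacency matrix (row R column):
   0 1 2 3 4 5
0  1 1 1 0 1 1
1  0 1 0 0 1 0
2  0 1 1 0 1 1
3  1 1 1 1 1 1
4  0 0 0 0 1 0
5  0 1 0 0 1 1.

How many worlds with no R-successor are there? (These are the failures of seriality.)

R is serial; there are no such worlds.

0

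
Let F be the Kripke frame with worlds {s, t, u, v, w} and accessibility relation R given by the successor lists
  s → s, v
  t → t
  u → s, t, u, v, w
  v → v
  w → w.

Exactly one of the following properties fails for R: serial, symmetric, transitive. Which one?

Serial: yes — every world has a successor (e.g. s R s).
Symmetric: no — s R v but not v R s.
Transitive: yes — every two-step R-path is closed by a direct edge.
Only symmetric fails.

symmetric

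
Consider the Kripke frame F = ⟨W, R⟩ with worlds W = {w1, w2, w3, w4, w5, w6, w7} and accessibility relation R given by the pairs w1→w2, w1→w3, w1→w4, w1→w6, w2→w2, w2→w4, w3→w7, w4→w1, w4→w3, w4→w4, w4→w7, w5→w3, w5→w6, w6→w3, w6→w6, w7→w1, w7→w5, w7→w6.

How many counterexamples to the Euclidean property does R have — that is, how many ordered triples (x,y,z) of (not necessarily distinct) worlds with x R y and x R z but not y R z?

30

Enumerating: (w1,w2,w3), (w1,w2,w6), (w1,w3,w2), (w1,w3,w3), (w1,w3,w4), (w1,w3,w6), (w1,w4,w2), (w1,w4,w6), (w1,w6,w2), (w1,w6,w4), (w2,w4,w2), (w3,w7,w7), … and 18 more.
Total: 30.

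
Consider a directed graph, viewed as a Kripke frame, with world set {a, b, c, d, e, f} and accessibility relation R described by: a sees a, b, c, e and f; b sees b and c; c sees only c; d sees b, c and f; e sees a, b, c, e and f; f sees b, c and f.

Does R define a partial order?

Reflexive: no — d is not related to itself.
Transitive: yes — every two-step R-path is closed by a direct edge.
Antisymmetric: no — a R e and e R a with a ≠ e.
So R is not a partial order.

No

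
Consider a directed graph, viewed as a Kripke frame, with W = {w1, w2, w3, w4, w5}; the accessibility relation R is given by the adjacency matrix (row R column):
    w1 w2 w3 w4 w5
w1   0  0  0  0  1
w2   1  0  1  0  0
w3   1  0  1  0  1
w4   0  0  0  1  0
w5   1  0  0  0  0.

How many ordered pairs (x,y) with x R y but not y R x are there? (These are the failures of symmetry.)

4

Enumerating: (w2,w1), (w2,w3), (w3,w1), (w3,w5).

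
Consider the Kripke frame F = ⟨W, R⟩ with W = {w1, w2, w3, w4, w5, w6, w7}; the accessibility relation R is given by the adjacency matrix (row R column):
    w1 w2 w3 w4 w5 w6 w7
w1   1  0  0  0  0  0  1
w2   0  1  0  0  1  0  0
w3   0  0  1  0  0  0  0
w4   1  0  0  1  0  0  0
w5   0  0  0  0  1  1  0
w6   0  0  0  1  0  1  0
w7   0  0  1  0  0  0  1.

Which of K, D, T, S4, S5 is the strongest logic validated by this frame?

Serial (axiom D): yes — every world has a successor (e.g. w1 R w1).
Reflexive (axiom T): yes — every world is R-related to itself.
Transitive (axiom 4): no — w1 R w7 and w7 R w3, but not w1 R w3.
Euclidean (axiom 5): no — w1 R w7 and w1 R w1, but not w7 R w1.
So F validates K, D, T; S4 would additionally require R to be transitive. The strongest is T.

T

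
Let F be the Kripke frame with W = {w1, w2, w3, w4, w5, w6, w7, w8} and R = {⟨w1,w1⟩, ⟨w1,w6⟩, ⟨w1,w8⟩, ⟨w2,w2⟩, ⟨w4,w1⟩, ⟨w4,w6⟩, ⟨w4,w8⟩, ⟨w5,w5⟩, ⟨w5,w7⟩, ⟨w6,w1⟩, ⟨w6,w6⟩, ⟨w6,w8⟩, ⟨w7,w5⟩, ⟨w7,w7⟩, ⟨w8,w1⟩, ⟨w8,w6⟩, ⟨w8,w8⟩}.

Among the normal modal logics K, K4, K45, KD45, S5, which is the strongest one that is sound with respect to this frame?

K45

Transitive (axiom 4): yes — every two-step R-path is closed by a direct edge.
Euclidean (axiom 5): yes — any two successors of a common world are R-related.
Serial (axiom D): no — w3 has no R-successor.
Reflexive (axiom T): no — w3 is not related to itself.
So F validates K, K4, K45; KD45 would additionally require R to be serial. The strongest is K45.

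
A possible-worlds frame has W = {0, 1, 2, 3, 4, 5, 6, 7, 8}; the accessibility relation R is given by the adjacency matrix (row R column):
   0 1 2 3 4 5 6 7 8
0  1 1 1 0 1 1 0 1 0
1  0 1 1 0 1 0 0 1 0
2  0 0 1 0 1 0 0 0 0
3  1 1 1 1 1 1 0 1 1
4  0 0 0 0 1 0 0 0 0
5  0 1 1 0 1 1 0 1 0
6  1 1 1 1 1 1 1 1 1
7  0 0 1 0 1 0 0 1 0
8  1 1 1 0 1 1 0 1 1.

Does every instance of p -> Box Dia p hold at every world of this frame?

No

Axiom B corresponds to the accessibility relation being symmetric.
Symmetric: no — 0 R 1 but not 1 R 0.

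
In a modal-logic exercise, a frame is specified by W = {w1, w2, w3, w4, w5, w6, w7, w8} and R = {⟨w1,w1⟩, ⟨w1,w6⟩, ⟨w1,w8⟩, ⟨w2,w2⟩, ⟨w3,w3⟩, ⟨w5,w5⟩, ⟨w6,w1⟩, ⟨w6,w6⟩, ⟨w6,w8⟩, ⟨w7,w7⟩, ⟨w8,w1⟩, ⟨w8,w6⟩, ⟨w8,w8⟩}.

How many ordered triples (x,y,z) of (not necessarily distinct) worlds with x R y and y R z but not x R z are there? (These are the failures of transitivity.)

R is transitive; there are no such tuples.

0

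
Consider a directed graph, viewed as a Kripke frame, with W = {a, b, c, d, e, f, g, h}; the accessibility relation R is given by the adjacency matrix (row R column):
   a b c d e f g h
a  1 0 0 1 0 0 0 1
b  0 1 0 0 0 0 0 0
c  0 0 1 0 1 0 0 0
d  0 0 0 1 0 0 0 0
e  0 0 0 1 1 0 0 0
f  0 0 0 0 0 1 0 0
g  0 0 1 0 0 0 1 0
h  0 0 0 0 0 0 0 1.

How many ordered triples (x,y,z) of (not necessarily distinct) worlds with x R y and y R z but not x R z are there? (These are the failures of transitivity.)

2

Enumerating: (c,e,d), (g,c,e).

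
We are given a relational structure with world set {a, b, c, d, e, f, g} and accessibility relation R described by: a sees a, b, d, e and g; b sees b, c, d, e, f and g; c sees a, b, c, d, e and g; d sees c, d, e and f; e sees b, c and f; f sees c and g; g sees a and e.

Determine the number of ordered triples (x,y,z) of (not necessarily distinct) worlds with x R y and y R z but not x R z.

36

Enumerating: (a,b,c), (a,b,f), (a,d,c), (a,d,f), (a,e,c), (a,e,f), (b,c,a), (b,g,a), (c,b,f), (c,d,f), (c,e,f), (d,c,a), … and 24 more.
Total: 36.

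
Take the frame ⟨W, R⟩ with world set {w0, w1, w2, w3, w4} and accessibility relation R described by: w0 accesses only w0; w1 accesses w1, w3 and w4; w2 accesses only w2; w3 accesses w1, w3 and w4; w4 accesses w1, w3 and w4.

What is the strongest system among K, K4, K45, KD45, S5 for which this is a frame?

Transitive (axiom 4): yes — every two-step R-path is closed by a direct edge.
Euclidean (axiom 5): yes — any two successors of a common world are R-related.
Serial (axiom D): yes — every world has a successor (e.g. w0 R w0).
Reflexive (axiom T): yes — every world is R-related to itself.
So F validates K, K4, K45, KD45, S5. The strongest is S5.

S5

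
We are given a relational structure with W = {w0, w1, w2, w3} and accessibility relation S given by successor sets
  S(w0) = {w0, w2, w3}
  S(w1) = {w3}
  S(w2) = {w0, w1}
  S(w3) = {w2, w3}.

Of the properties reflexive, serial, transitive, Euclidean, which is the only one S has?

serial

Reflexive: no — w1 is not related to itself.
Serial: yes — every world has a successor (e.g. w0 S w0).
Transitive: no — w0 S w2 and w2 S w1, but not w0 S w1.
Euclidean: no — w0 S w2 and w0 S w3, but not w2 S w3.
Only serial holds.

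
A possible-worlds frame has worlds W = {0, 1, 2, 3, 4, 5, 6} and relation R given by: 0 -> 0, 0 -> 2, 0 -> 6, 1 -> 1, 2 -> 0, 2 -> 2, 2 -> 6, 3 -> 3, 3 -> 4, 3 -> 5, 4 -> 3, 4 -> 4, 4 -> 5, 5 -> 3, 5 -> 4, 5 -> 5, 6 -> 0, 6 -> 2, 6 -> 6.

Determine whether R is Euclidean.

Yes

Euclidean: yes — any two successors of a common world are R-related.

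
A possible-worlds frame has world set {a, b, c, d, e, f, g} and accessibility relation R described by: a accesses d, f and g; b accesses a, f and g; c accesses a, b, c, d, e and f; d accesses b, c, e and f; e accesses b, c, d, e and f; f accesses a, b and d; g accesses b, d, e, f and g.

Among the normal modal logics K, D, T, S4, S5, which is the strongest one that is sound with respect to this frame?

D

Serial (axiom D): yes — every world has a successor (e.g. a R d).
Reflexive (axiom T): no — a is not related to itself.
Transitive (axiom 4): no — a R d and d R b, but not a R b.
Euclidean (axiom 5): no — a R d and a R g, but not d R g.
So F validates K, D; T would additionally require R to be reflexive. The strongest is D.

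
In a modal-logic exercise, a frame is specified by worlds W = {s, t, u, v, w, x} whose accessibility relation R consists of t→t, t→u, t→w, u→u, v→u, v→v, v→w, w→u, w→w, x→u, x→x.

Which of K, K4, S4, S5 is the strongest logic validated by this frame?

Transitive (axiom 4): yes — every two-step R-path is closed by a direct edge.
Reflexive (axiom T): no — s is not related to itself.
Euclidean (axiom 5): no — t R u and t R w, but not u R w.
So F validates K, K4; S4 would additionally require R to be reflexive. The strongest is K4.

K4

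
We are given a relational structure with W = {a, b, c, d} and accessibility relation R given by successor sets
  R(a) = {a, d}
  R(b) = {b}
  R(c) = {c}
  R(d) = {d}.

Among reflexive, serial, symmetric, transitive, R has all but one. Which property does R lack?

Reflexive: yes — every world is R-related to itself.
Serial: yes — every world has a successor (e.g. a R a).
Symmetric: no — a R d but not d R a.
Transitive: yes — every two-step R-path is closed by a direct edge.
Only symmetric fails.

symmetric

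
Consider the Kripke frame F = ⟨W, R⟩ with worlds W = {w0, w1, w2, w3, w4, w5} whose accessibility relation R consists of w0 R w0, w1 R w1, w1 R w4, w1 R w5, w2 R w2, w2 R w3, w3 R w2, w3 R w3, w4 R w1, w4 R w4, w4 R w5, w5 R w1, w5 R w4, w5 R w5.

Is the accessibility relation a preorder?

Reflexive: yes — every world is R-related to itself.
Transitive: yes — every two-step R-path is closed by a direct edge.
So R is a preorder.

Yes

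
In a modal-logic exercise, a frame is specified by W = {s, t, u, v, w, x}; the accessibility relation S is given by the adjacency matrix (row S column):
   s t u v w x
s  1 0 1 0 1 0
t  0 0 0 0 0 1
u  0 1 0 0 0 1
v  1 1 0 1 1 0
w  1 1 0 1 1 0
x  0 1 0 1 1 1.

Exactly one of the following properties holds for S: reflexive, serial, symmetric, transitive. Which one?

serial

Reflexive: no — t is not related to itself.
Serial: yes — every world has a successor (e.g. s S s).
Symmetric: no — s S u but not u S s.
Transitive: no — s S u and u S t, but not s S t.
Only serial holds.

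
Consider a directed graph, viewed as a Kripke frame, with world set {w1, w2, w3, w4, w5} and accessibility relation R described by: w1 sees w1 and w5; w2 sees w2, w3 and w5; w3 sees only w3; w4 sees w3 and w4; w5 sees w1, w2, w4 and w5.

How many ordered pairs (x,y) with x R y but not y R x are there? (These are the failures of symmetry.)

Enumerating: (w2,w3), (w4,w3), (w5,w4).

3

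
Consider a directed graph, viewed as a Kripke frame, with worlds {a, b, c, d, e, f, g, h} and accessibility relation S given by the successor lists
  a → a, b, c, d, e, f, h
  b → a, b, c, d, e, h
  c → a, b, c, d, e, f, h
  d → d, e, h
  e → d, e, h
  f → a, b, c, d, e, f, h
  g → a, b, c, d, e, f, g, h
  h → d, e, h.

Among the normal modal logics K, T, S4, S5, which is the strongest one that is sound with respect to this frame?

Reflexive (axiom T): yes — every world is S-related to itself.
Transitive (axiom 4): no — b S a and a S f, but not b S f.
Euclidean (axiom 5): no — a S b and a S f, but not b S f.
So F validates K, T; S4 would additionally require S to be transitive. The strongest is T.

T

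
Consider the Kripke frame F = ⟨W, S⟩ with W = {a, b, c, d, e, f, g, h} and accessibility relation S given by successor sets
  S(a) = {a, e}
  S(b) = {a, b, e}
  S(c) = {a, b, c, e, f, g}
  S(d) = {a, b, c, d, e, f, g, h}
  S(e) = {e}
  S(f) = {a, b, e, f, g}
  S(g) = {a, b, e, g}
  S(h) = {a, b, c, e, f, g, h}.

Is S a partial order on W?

Reflexive: yes — every world is S-related to itself.
Transitive: yes — every two-step S-path is closed by a direct edge.
Antisymmetric: yes — no distinct pair is related both ways.
So S is a partial order.

Yes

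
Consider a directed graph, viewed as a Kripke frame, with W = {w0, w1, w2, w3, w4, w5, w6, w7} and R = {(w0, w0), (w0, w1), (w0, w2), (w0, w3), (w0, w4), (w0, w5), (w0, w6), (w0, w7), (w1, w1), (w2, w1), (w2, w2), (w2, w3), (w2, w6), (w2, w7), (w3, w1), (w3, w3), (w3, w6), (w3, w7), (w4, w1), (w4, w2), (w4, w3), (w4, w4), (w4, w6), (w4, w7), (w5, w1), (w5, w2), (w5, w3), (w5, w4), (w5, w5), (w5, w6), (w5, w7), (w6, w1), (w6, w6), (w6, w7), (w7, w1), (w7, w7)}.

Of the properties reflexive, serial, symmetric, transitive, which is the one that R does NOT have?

symmetric

Reflexive: yes — every world is R-related to itself.
Serial: yes — every world has a successor (e.g. w0 R w0).
Symmetric: no — w0 R w1 but not w1 R w0.
Transitive: yes — every two-step R-path is closed by a direct edge.
Only symmetric fails.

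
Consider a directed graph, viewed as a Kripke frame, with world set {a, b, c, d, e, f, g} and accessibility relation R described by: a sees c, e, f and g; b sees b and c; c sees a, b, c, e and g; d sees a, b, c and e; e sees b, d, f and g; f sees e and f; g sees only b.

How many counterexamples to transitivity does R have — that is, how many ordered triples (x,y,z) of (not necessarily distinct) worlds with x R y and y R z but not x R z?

Enumerating: (a,c,a), (a,c,b), (a,e,b), (a,e,d), (a,g,b), (b,c,a), (b,c,e), (b,c,g), (c,a,f), (c,e,d), (c,e,f), (d,a,f), … and 14 more.
Total: 26.

26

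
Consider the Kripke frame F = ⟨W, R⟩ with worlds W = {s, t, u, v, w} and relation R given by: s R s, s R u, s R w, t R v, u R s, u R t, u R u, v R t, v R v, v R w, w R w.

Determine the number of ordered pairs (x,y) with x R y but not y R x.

3

Enumerating: (s,w), (u,t), (v,w).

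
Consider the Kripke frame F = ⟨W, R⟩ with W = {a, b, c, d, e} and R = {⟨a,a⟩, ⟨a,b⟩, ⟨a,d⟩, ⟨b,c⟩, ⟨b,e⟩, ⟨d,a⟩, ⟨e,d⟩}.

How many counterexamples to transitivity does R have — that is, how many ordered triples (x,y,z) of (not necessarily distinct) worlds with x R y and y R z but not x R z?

Enumerating: (a,b,c), (a,b,e), (b,e,d), (d,a,b), (d,a,d), (e,d,a).

6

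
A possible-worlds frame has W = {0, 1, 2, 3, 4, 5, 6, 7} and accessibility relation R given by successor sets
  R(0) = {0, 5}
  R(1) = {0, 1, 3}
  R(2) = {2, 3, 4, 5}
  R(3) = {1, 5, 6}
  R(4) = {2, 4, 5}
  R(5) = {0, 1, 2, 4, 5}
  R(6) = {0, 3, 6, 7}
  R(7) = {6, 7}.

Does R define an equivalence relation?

No

Reflexive: no — 3 is not related to itself.
Symmetric: no — 1 R 0 but not 0 R 1.
Transitive: no — 0 R 5 and 5 R 1, but not 0 R 1.
So R is not an equivalence relation.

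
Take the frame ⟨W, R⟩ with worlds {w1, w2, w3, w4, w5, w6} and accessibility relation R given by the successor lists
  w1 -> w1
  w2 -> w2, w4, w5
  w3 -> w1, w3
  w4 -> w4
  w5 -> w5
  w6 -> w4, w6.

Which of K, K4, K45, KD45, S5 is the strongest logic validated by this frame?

K4

Transitive (axiom 4): yes — every two-step R-path is closed by a direct edge.
Euclidean (axiom 5): no — w2 R w4 and w2 R w5, but not w4 R w5.
Serial (axiom D): yes — every world has a successor (e.g. w1 R w1).
Reflexive (axiom T): yes — every world is R-related to itself.
So F validates K, K4; K45 would additionally require R to be Euclidean. The strongest is K4.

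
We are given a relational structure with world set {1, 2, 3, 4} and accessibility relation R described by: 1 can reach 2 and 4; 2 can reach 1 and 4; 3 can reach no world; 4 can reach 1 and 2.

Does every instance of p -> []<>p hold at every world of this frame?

The schema B characterises exactly the symmetric frames.
Symmetric: yes — every pair in R has its reverse in R.

Yes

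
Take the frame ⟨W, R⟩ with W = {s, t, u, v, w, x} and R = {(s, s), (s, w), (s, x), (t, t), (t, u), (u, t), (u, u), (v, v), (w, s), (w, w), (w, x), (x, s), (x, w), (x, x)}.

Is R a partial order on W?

No

Reflexive: yes — every world is R-related to itself.
Transitive: yes — every two-step R-path is closed by a direct edge.
Antisymmetric: no — s R w and w R s with s ≠ w.
So R is not a partial order.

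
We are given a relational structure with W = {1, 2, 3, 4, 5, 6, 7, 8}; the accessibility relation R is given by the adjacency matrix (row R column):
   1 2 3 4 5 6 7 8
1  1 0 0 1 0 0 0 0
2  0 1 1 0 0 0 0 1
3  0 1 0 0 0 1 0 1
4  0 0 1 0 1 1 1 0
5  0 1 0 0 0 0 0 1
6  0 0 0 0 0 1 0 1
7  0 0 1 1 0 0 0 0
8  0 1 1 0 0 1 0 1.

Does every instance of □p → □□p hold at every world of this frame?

By correspondence theory, 4 is valid on a frame iff R is transitive.
Transitive: no — 1 R 4 and 4 R 3, but not 1 R 3.

No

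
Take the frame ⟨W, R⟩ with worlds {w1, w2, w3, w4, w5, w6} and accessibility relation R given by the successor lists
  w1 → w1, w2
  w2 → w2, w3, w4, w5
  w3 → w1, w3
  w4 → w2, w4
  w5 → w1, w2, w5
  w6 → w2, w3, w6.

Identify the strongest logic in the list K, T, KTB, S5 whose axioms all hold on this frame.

T

Reflexive (axiom T): yes — every world is R-related to itself.
Symmetric (axiom B): no — w1 R w2 but not w2 R w1.
Euclidean (axiom 5): no — w2 R w3 and w2 R w4, but not w3 R w4.
So F validates K, T; KTB would additionally require R to be symmetric. The strongest is T.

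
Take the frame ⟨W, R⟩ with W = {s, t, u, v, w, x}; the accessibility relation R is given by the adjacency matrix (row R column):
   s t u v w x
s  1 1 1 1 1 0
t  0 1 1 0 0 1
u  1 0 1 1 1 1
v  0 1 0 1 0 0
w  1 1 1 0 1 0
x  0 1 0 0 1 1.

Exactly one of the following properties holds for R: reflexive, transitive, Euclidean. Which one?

Reflexive: yes — every world is R-related to itself.
Transitive: no — s R t and t R x, but not s R x.
Euclidean: no — s R t and s R v, but not t R v.
Only reflexive holds.

reflexive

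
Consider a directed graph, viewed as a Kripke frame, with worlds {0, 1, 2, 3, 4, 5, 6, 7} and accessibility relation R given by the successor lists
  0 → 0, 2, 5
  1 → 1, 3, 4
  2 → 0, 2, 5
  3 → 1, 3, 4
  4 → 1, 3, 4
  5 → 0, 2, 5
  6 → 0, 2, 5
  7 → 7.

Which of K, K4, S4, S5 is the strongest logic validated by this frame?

Transitive (axiom 4): yes — every two-step R-path is closed by a direct edge.
Reflexive (axiom T): no — 6 is not related to itself.
Euclidean (axiom 5): yes — any two successors of a common world are R-related.
So F validates K, K4; S4 would additionally require R to be reflexive. The strongest is K4.

K4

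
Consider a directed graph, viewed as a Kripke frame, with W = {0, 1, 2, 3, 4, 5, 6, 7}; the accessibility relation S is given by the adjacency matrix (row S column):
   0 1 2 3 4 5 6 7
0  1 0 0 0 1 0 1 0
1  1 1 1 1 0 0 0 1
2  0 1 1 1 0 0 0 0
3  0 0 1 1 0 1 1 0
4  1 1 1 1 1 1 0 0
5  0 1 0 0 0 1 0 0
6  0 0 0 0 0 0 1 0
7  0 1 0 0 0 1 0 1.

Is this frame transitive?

Transitive: no — 0 S 4 and 4 S 1, but not 0 S 1.

No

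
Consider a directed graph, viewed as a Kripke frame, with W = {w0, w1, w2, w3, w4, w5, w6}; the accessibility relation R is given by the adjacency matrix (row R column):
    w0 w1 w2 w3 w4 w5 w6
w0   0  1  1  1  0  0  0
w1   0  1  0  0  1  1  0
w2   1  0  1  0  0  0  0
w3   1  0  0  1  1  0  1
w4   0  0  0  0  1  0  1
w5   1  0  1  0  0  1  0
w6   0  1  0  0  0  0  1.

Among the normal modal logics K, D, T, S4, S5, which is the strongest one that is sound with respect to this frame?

D

Serial (axiom D): yes — every world has a successor (e.g. w0 R w1).
Reflexive (axiom T): no — w0 is not related to itself.
Transitive (axiom 4): no — w0 R w1 and w1 R w4, but not w0 R w4.
Euclidean (axiom 5): no — w0 R w1 and w0 R w2, but not w1 R w2.
So F validates K, D; T would additionally require R to be reflexive. The strongest is D.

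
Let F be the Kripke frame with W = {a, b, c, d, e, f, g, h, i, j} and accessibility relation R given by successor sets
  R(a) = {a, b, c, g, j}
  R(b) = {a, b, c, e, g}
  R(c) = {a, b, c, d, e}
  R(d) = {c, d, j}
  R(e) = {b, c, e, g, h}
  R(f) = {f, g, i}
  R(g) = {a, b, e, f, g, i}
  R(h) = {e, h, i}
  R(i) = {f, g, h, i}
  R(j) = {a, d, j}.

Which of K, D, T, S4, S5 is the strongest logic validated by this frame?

Serial (axiom D): yes — every world has a successor (e.g. a R a).
Reflexive (axiom T): yes — every world is R-related to itself.
Transitive (axiom 4): no — a R b and b R e, but not a R e.
Euclidean (axiom 5): no — a R b and a R j, but not b R j.
So F validates K, D, T; S4 would additionally require R to be transitive. The strongest is T.

T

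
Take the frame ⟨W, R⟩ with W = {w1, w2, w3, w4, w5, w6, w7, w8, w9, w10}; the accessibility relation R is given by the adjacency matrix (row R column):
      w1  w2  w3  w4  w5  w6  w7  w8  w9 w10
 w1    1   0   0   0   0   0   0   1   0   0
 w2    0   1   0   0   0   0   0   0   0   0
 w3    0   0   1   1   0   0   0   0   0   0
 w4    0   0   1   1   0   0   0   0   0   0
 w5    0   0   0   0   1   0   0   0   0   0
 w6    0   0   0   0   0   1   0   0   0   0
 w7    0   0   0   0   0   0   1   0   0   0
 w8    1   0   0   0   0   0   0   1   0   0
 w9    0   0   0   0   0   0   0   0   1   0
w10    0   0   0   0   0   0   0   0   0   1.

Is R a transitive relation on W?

Transitive: yes — every two-step R-path is closed by a direct edge.

Yes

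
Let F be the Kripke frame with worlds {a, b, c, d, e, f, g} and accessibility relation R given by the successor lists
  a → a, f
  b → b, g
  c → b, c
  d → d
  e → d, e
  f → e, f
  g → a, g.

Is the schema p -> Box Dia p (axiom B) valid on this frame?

No

By correspondence theory, B is valid on a frame iff R is symmetric.
Symmetric: no — a R f but not f R a.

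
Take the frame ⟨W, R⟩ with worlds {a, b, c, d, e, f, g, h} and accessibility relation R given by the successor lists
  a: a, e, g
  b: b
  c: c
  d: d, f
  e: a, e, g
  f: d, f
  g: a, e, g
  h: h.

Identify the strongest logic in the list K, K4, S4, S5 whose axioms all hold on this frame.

S5

Transitive (axiom 4): yes — every two-step R-path is closed by a direct edge.
Reflexive (axiom T): yes — every world is R-related to itself.
Euclidean (axiom 5): yes — any two successors of a common world are R-related.
So F validates K, K4, S4, S5. The strongest is S5.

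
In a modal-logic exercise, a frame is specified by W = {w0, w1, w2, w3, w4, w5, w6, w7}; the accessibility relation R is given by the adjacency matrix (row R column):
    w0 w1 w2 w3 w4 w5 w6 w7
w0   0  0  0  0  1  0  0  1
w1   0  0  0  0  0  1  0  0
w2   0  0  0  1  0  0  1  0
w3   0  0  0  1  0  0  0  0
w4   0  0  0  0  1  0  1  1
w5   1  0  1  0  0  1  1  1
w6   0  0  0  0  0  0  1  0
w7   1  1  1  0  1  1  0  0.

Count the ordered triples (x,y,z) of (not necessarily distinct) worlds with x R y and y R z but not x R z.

24

Enumerating: (w0,w4,w6), (w0,w7,w0), (w0,w7,w1), (w0,w7,w2), (w0,w7,w5), (w1,w5,w0), (w1,w5,w2), (w1,w5,w6), (w1,w5,w7), (w4,w7,w0), (w4,w7,w1), (w4,w7,w2), … and 12 more.
Total: 24.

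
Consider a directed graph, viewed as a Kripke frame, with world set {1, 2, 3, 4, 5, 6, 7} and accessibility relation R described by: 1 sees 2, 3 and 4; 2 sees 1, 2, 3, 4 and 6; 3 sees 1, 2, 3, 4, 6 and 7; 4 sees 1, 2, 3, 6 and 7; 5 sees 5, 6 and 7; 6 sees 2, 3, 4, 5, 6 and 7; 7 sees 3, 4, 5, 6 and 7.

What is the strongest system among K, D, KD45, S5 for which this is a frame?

D

Serial (axiom D): yes — every world has a successor (e.g. 1 R 2).
Transitive (axiom 4): no — 1 R 2 and 2 R 6, but not 1 R 6.
Euclidean (axiom 5): no — 2 R 1 and 2 R 6, but not 1 R 6.
Reflexive (axiom T): no — 1 is not related to itself.
So F validates K, D; KD45 would additionally require R to be Euclidean and transitive. The strongest is D.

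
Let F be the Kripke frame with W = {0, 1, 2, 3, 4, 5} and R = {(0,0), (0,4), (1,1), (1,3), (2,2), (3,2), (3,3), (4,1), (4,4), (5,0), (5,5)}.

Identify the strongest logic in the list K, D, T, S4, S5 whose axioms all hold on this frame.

T

Serial (axiom D): yes — every world has a successor (e.g. 0 R 0).
Reflexive (axiom T): yes — every world is R-related to itself.
Transitive (axiom 4): no — 0 R 4 and 4 R 1, but not 0 R 1.
Euclidean (axiom 5): no — 0 R 4 and 0 R 0, but not 4 R 0.
So F validates K, D, T; S4 would additionally require R to be transitive. The strongest is T.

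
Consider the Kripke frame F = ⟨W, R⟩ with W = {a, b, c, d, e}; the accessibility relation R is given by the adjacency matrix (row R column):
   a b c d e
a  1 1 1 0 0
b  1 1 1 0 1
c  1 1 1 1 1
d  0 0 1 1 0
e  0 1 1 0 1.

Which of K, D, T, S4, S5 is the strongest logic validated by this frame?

T

Serial (axiom D): yes — every world has a successor (e.g. a R a).
Reflexive (axiom T): yes — every world is R-related to itself.
Transitive (axiom 4): no — a R b and b R e, but not a R e.
Euclidean (axiom 5): no — b R a and b R e, but not a R e.
So F validates K, D, T; S4 would additionally require R to be transitive. The strongest is T.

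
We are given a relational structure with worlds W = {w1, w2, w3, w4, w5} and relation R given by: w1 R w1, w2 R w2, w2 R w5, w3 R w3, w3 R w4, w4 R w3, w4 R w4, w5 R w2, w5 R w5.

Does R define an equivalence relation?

Yes

Reflexive: yes — every world is R-related to itself.
Symmetric: yes — every pair in R has its reverse in R.
Transitive: yes — every two-step R-path is closed by a direct edge.
So R is an equivalence relation.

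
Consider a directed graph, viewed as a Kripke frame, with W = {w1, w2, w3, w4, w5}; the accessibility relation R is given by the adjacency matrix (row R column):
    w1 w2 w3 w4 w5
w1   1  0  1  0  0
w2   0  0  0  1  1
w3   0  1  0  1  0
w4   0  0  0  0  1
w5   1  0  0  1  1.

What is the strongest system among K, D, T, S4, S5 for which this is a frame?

D

Serial (axiom D): yes — every world has a successor (e.g. w1 R w1).
Reflexive (axiom T): no — w2 is not related to itself.
Transitive (axiom 4): no — w1 R w3 and w3 R w2, but not w1 R w2.
Euclidean (axiom 5): no — w3 R w4 and w3 R w2, but not w4 R w2.
So F validates K, D; T would additionally require R to be reflexive. The strongest is D.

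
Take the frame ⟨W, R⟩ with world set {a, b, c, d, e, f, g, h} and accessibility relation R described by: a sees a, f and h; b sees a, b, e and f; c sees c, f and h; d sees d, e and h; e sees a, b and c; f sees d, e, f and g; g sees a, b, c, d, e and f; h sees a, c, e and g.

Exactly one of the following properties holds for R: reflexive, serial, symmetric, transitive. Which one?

Reflexive: no — e is not related to itself.
Serial: yes — every world has a successor (e.g. a R a).
Symmetric: no — a R f but not f R a.
Transitive: no — a R f and f R d, but not a R d.
Only serial holds.

serial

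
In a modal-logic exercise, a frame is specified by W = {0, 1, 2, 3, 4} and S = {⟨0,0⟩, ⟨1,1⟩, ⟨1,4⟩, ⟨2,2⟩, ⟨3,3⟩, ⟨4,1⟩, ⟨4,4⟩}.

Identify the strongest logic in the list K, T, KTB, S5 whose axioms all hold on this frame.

S5

Reflexive (axiom T): yes — every world is S-related to itself.
Symmetric (axiom B): yes — every pair in S has its reverse in S.
Euclidean (axiom 5): yes — any two successors of a common world are S-related.
So F validates K, T, KTB, S5. The strongest is S5.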